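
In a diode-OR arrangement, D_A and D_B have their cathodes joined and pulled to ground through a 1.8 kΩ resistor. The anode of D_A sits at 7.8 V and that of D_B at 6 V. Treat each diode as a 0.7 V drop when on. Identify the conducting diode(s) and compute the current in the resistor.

Assume both conduct. Then node N would need to be at both 7.8−0.7 = 7.1 V and 6−0.7 = 5.3 V, which is impossible.
Assume only D_A conducts: V_N = 7.8 − 0.7 = 7.1 V, so I_R = 7.1/1.8 = 3.94 mA.
Check D_B: its anode-to-cathode voltage is 6 − 7.1 = -1.1 V < 0.7 V, so it is off. The assumption is consistent.

Only D_A conducts; I_R ≈ 3.9 mA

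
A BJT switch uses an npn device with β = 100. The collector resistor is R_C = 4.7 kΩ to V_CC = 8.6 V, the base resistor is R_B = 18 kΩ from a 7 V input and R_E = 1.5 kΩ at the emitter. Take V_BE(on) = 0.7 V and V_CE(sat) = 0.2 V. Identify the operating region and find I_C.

saturation; I_C ≈ 1.3 mA

Assume active: I_B = (7 − 0.7)/(18 + 101×1.5) = 0.0372 mA, I_C = β·I_B = 3.72 mA.
Then V_CE = 8.6 − 3.72×4.7 − 3.75×1.5 = -14.5 V < 0.2 V — the active assumption fails.
Re-solve with V_CE = 0.2 V. KCL at the emitter: V_E/R_E = (V_BB−0.7−V_E)/R_B + (V_CC−0.2−V_E)/R_C, giving V_E = 2.29 V.
I_C = (V_CC − 0.2 − V_E)/R_C = (8.4 − 2.29)/4.7 = 1.3 mA.
Check: I_B = (6.3 − 2.29)/18 = 0.223 mA, and β·I_B = 22.3 mA > I_C, confirming saturation.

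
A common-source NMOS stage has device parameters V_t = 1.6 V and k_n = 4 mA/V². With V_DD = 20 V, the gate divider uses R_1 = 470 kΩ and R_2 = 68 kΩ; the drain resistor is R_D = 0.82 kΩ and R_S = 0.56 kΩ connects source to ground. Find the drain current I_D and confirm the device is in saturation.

V_G = V_DD·R_2/(R_1+R_2) = 20×68/538 = 2.53 V.
Assume saturation: I_D = (k_n/2)(V_GS − V_t)² with V_GS = V_G − I_D·R_S = 2.53 − 0.56·I_D.
Substituting gives 0.627·I_D² − 3.08·I_D + 1.72 = 0, with roots I_D = 0.644 or 4.26 mA.
The root I_D = 4.26 mA gives V_GS = 0.14 V ≤ V_t, so take I_D = 0.644 mA.
Then V_GS = 2.17 V and V_DS = V_DD − I_D(R_D+R_S) = 20 − 0.644×1.38 = 19.1 V.
Saturation requires V_DS ≥ V_GS − V_t = 0.567 V; 19.1 ≥ 0.567 ✓.

I_D ≈ 0.64 mA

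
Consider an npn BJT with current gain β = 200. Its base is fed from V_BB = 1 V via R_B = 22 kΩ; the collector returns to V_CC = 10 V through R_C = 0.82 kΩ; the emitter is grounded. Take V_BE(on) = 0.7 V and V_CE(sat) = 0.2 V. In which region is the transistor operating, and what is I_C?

Assume active. Base-emitter loop: I_B = (V_BB − V_BE)/R_B = (1 − 0.7)/22 = 0.0136 mA.
I_C = β·I_B = 200×0.0136 = 2.73 mA.
V_CE = V_CC − I_C·R_C = 10 − 2.73×0.82 = 7.76 V > V_CE(sat), so the active-region assumption holds.

active; I_C ≈ 2.7 mA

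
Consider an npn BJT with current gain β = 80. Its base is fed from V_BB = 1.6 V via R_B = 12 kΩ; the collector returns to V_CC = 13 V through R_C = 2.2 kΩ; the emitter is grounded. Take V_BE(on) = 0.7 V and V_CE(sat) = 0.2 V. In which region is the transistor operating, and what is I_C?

saturation; I_C ≈ 5.8 mA

Assume active: I_B = (1.6 − 0.7)/12 = 0.075 mA, giving I_C = β·I_B = 6 mA.
But then V_CE = 13 − 6×2.2 = -0.2 V < V_CE(sat) = 0.2 V — impossible in the active region.
So the transistor is saturated. With V_CE = 0.2 V, I_C = (V_CC − 0.2)/R_C = 12.8/2.2 = 5.82 mA.
Check: β·I_B = 6 mA > I_C = 5.82 mA, confirming saturation.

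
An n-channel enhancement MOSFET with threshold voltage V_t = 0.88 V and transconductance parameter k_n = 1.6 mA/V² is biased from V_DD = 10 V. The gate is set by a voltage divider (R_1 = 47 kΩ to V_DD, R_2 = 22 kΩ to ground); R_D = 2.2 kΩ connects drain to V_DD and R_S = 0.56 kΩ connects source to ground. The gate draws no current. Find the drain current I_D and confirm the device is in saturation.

I_D ≈ 1.6 mA

V_G = V_DD·R_2/(R_1+R_2) = 10×22/69 = 3.19 V.
Assume saturation: I_D = (k_n/2)(V_GS − V_t)² with V_GS = V_G − I_D·R_S = 3.19 − 0.56·I_D.
Substituting gives 0.251·I_D² − 3.07·I_D + 4.26 = 0, with roots I_D = 1.6 or 10.6 mA.
The root I_D = 10.6 mA gives V_GS = -2.77 V ≤ V_t, so take I_D = 1.6 mA.
Then V_GS = 2.29 V and V_DS = V_DD − I_D(R_D+R_S) = 10 − 1.6×2.76 = 5.59 V.
Saturation requires V_DS ≥ V_GS − V_t = 1.41 V; 5.59 ≥ 1.41 ✓.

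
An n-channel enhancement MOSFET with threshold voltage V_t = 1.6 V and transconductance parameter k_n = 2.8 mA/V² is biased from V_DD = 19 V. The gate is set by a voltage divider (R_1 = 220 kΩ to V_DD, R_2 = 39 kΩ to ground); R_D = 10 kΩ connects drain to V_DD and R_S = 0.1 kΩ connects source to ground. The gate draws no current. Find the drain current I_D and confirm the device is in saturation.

I_D ≈ 1.7 mA

V_G = V_DD·R_2/(R_1+R_2) = 19×39/259 = 2.86 V.
Assume saturation: I_D = (k_n/2)(V_GS − V_t)² with V_GS = V_G − I_D·R_S = 2.86 − 0.1·I_D.
Substituting gives 0.014·I_D² − 1.35·I_D + 2.23 = 0, with roots I_D = 1.67 or 95 mA.
The root I_D = 95 mA gives V_GS = -6.64 V ≤ V_t, so take I_D = 1.67 mA.
Then V_GS = 2.69 V and V_DS = V_DD − I_D(R_D+R_S) = 19 − 1.67×10.1 = 2.09 V.
Saturation requires V_DS ≥ V_GS − V_t = 1.09 V; 2.09 ≥ 1.09 ✓.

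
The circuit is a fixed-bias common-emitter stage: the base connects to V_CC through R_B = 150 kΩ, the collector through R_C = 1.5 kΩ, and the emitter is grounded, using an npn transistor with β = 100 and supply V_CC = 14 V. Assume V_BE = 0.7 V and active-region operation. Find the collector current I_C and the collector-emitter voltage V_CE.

Base loop: V_CC = I_B·R_B + V_BE, so I_B = (14 − 0.7)/150 kΩ = 0.0887 mA.
In the active region I_C = β·I_B = 100 × 0.0887 = 8.87 mA.
Collector loop: V_CE = V_CC − I_C·R_C = 14 − 8.87×1.5 = 0.7 V.
Since V_CE = 0.7 V > V_CE(sat) ≈ 0.2 V, the transistor is in the active region as assumed.

I_C ≈ 8.9 mA, V_CE ≈ 0.7 V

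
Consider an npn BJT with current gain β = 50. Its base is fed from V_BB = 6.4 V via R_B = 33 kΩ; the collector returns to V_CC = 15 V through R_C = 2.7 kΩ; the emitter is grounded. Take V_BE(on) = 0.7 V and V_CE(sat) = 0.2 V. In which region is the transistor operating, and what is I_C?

Assume active: I_B = (6.4 − 0.7)/33 = 0.173 mA, giving I_C = β·I_B = 8.64 mA.
But then V_CE = 15 − 8.64×2.7 = -8.32 V < V_CE(sat) = 0.2 V — impossible in the active region.
So the transistor is saturated. With V_CE = 0.2 V, I_C = (V_CC − 0.2)/R_C = 14.8/2.7 = 5.48 mA.
Check: β·I_B = 8.64 mA > I_C = 5.48 mA, confirming saturation.

saturation; I_C ≈ 5.5 mA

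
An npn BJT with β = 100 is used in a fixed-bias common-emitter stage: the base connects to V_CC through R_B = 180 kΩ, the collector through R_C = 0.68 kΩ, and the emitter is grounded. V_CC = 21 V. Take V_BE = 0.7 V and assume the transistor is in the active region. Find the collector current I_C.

I_C ≈ 11 mA

Base loop: V_CC = I_B·R_B + V_BE, so I_B = (21 − 0.7)/180 kΩ = 0.113 mA.
In the active region I_C = β·I_B = 100 × 0.113 = 11.3 mA.
Collector loop: V_CE = V_CC − I_C·R_C = 21 − 11.3×0.68 = 13.3 V.
Since V_CE = 13.3 V > V_CE(sat) ≈ 0.2 V, the transistor is in the active region as assumed.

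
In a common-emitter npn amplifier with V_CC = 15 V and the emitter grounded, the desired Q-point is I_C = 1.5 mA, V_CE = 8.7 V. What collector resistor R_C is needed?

Collector loop: V_CC = I_C·R_C + V_CE.
R_C = (V_CC − V_CE)/I_C = (15 − 8.7)/1.5 = 4.2 kΩ.

R_C ≈ 4.2 kΩ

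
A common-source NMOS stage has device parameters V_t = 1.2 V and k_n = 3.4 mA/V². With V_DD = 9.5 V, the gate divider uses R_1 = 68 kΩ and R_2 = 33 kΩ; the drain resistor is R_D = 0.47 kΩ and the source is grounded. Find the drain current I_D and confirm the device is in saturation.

I_D ≈ 6.2 mA

V_G = V_DD·R_2/(R_1+R_2) = 9.5×33/101 = 3.1 V. With the source grounded, V_GS = V_G = 3.1 V.
Assume saturation: I_D = (k_n/2)(V_GS − V_t)² = (3.4/2)×(3.1 − 1.2)² = 1.7×1.9² = 6.16 mA.
V_DS = V_DD − I_D·R_D = 9.5 − 6.16×0.47 = 6.6 V.
Saturation requires V_DS ≥ V_GS − V_t = 1.9 V; 6.6 ≥ 1.9 ✓.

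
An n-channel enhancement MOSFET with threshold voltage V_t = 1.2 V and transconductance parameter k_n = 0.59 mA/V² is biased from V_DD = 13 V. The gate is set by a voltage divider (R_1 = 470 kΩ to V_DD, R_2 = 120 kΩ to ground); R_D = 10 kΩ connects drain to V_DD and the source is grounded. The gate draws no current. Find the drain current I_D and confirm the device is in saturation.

I_D ≈ 0.62 mA

V_G = V_DD·R_2/(R_1+R_2) = 13×120/590 = 2.64 V. With the source grounded, V_GS = V_G = 2.64 V.
Assume saturation: I_D = (k_n/2)(V_GS − V_t)² = (0.59/2)×(2.64 − 1.2)² = 0.295×1.44² = 0.615 mA.
V_DS = V_DD − I_D·R_D = 13 − 0.615×10 = 6.85 V.
Saturation requires V_DS ≥ V_GS − V_t = 1.44 V; 6.85 ≥ 1.44 ✓.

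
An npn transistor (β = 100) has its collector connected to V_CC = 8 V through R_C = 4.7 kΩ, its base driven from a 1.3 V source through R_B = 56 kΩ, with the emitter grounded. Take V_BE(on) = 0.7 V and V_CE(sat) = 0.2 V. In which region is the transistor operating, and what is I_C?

active; I_C ≈ 1.1 mA

Assume active. Base-emitter loop: I_B = (V_BB − V_BE)/R_B = (1.3 − 0.7)/56 = 0.0107 mA.
I_C = β·I_B = 100×0.0107 = 1.07 mA.
V_CE = V_CC − I_C·R_C = 8 − 1.07×4.7 = 2.96 V > V_CE(sat), so the active-region assumption holds.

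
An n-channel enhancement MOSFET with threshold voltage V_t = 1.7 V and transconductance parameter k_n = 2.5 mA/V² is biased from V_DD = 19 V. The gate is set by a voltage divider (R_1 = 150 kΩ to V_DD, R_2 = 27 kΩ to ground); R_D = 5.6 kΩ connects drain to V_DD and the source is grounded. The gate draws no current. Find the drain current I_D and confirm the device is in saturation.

V_G = V_DD·R_2/(R_1+R_2) = 19×27/177 = 2.9 V. With the source grounded, V_GS = V_G = 2.9 V.
Assume saturation: I_D = (k_n/2)(V_GS − V_t)² = (2.5/2)×(2.9 − 1.7)² = 1.25×1.2² = 1.79 mA.
V_DS = V_DD − I_D·R_D = 19 − 1.79×5.6 = 8.95 V.
Saturation requires V_DS ≥ V_GS − V_t = 1.2 V; 8.95 ≥ 1.2 ✓.

I_D ≈ 1.8 mA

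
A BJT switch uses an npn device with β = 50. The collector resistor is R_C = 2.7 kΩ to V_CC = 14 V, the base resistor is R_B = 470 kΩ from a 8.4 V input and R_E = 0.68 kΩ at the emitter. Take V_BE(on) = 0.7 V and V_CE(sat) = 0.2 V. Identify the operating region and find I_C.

active; I_C ≈ 0.76 mA

Assume active. Base-emitter loop: I_B = (V_BB − V_BE)/(R_B + (β+1)R_E) = (8.4 − 0.7)/(470 + 51×0.68) = 0.0153 mA.
I_C = β·I_B = 50×0.0153 = 0.763 mA.
V_CE = V_CC − I_C·R_C − I_E·R_E = 14 − 0.763×2.7 − 0.778×0.68 = 11.4 V > V_CE(sat), so the active-region assumption holds.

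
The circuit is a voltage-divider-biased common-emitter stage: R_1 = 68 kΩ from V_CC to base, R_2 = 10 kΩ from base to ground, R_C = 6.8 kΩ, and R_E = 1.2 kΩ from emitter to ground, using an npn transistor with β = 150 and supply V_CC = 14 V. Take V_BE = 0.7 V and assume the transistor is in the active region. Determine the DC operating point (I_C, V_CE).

I_C ≈ 0.86 mA, V_CE ≈ 7.1 V

Thevenize the base divider: V_Th = V_CC·R_2/(R_1+R_2) = 14×10/78 = 1.79 V, R_Th = R_1‖R_2 = 8.72 kΩ.
Base-emitter loop: V_Th = I_B·R_Th + V_BE + (β+1)I_B·R_E, so I_B = (1.79 − 0.7) / (8.72 + 151×1.2) = 0.00576 mA.
I_C = β·I_B = 150×0.00576 = 0.865 mA, and I_E = (β+1)I_B = 0.871 mA.
V_CE = V_CC − I_C·R_C − I_E·R_E = 14 − 0.865×6.8 − 0.871×1.2 = 7.08 V.
V_CE = 7.08 V > 0.2 V confirms active-region operation.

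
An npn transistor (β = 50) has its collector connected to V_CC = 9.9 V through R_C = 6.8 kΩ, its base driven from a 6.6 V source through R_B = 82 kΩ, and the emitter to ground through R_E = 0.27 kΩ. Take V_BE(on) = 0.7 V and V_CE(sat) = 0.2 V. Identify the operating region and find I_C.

Assume active: I_B = (6.6 − 0.7)/(82 + 51×0.27) = 0.0616 mA, I_C = β·I_B = 3.08 mA.
Then V_CE = 9.9 − 3.08×6.8 − 3.14×0.27 = -11.9 V < 0.2 V — the active assumption fails.
Re-solve with V_CE = 0.2 V. KCL at the emitter: V_E/R_E = (V_BB−0.7−V_E)/R_B + (V_CC−0.2−V_E)/R_C, giving V_E = 0.388 V.
I_C = (V_CC − 0.2 − V_E)/R_C = (9.7 − 0.388)/6.8 = 1.37 mA.
Check: I_B = (5.9 − 0.388)/82 = 0.0672 mA, and β·I_B = 3.36 mA > I_C, confirming saturation.

saturation; I_C ≈ 1.4 mA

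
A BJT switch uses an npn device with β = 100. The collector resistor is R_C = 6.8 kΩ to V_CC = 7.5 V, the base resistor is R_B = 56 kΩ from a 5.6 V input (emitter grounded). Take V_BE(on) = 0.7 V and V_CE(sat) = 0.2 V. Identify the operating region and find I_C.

Assume active: I_B = (5.6 − 0.7)/56 = 0.0875 mA, giving I_C = β·I_B = 8.75 mA.
But then V_CE = 7.5 − 8.75×6.8 = -52 V < V_CE(sat) = 0.2 V — impossible in the active region.
So the transistor is saturated. With V_CE = 0.2 V, I_C = (V_CC − 0.2)/R_C = 7.3/6.8 = 1.07 mA.
Check: β·I_B = 8.75 mA > I_C = 1.07 mA, confirming saturation.

saturation; I_C ≈ 1.1 mA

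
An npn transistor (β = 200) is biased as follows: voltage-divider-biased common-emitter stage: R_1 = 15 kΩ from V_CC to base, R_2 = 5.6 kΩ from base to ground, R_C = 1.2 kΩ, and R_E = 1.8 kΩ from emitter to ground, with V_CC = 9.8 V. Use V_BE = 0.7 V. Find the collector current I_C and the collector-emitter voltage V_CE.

I_C ≈ 1.1 mA, V_CE ≈ 6.6 V

Thevenize the base divider: V_Th = V_CC·R_2/(R_1+R_2) = 9.8×5.6/20.6 = 2.66 V, R_Th = R_1‖R_2 = 4.08 kΩ.
Base-emitter loop: V_Th = I_B·R_Th + V_BE + (β+1)I_B·R_E, so I_B = (2.66 − 0.7) / (4.08 + 201×1.8) = 0.00537 mA.
I_C = β·I_B = 200×0.00537 = 1.07 mA, and I_E = (β+1)I_B = 1.08 mA.
V_CE = V_CC − I_C·R_C − I_E·R_E = 9.8 − 1.07×1.2 − 1.08×1.8 = 6.57 V.
V_CE = 6.57 V > 0.2 V confirms active-region operation.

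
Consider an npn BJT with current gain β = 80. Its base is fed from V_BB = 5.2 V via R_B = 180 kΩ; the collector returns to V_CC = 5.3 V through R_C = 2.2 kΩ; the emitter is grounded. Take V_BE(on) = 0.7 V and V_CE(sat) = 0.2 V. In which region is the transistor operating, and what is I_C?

Assume active. Base-emitter loop: I_B = (V_BB − V_BE)/R_B = (5.2 − 0.7)/180 = 0.025 mA.
I_C = β·I_B = 80×0.025 = 2 mA.
V_CE = V_CC − I_C·R_C = 5.3 − 2×2.2 = 0.9 V > V_CE(sat), so the active-region assumption holds.

active; I_C ≈ 2 mA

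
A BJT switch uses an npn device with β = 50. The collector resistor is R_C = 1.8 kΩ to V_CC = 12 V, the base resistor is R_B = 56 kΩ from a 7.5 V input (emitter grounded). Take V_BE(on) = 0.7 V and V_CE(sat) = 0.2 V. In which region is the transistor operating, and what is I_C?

Assume active. Base-emitter loop: I_B = (V_BB − V_BE)/R_B = (7.5 − 0.7)/56 = 0.121 mA.
I_C = β·I_B = 50×0.121 = 6.07 mA.
V_CE = V_CC − I_C·R_C = 12 − 6.07×1.8 = 1.07 V > V_CE(sat), so the active-region assumption holds.

active; I_C ≈ 6.1 mA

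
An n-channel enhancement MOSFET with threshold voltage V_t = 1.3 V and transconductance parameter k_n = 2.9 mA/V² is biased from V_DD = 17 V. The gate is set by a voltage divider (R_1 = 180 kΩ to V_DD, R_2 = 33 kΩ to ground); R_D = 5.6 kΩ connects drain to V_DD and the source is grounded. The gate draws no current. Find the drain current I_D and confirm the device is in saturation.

I_D ≈ 2.6 mA

V_G = V_DD·R_2/(R_1+R_2) = 17×33/213 = 2.63 V. With the source grounded, V_GS = V_G = 2.63 V.
Assume saturation: I_D = (k_n/2)(V_GS − V_t)² = (2.9/2)×(2.63 − 1.3)² = 1.45×1.33² = 2.58 mA.
V_DS = V_DD − I_D·R_D = 17 − 2.58×5.6 = 2.55 V.
Saturation requires V_DS ≥ V_GS − V_t = 1.33 V; 2.55 ≥ 1.33 ✓.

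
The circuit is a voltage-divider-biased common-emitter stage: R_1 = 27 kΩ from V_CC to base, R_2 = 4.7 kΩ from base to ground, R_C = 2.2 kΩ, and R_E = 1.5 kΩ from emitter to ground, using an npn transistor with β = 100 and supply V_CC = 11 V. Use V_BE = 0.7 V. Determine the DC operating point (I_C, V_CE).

I_C ≈ 0.6 mA, V_CE ≈ 8.8 V

Thevenize the base divider: V_Th = V_CC·R_2/(R_1+R_2) = 11×4.7/31.7 = 1.63 V, R_Th = R_1‖R_2 = 4 kΩ.
Base-emitter loop: V_Th = I_B·R_Th + V_BE + (β+1)I_B·R_E, so I_B = (1.63 − 0.7) / (4 + 101×1.5) = 0.00599 mA.
I_C = β·I_B = 100×0.00599 = 0.599 mA, and I_E = (β+1)I_B = 0.605 mA.
V_CE = V_CC − I_C·R_C − I_E·R_E = 11 − 0.599×2.2 − 0.605×1.5 = 8.78 V.
V_CE = 8.78 V > 0.2 V confirms active-region operation.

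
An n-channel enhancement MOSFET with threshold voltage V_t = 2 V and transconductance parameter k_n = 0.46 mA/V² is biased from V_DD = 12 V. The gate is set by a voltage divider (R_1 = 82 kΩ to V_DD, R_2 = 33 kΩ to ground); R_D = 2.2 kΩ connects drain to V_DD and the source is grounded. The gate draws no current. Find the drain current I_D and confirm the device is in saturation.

I_D ≈ 0.48 mA

V_G = V_DD·R_2/(R_1+R_2) = 12×33/115 = 3.44 V. With the source grounded, V_GS = V_G = 3.44 V.
Assume saturation: I_D = (k_n/2)(V_GS − V_t)² = (0.46/2)×(3.44 − 2)² = 0.23×1.44² = 0.479 mA.
V_DS = V_DD − I_D·R_D = 12 − 0.479×2.2 = 10.9 V.
Saturation requires V_DS ≥ V_GS − V_t = 1.44 V; 10.9 ≥ 1.44 ✓.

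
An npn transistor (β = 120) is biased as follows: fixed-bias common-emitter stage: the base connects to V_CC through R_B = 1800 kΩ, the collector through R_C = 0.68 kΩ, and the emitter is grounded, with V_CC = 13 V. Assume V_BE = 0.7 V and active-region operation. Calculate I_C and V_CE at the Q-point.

Base loop: V_CC = I_B·R_B + V_BE, so I_B = (13 − 0.7)/1800 kΩ = 0.00683 mA.
In the active region I_C = β·I_B = 120 × 0.00683 = 0.82 mA.
Collector loop: V_CE = V_CC − I_C·R_C = 13 − 0.82×0.68 = 12.4 V.
Since V_CE = 12.4 V > V_CE(sat) ≈ 0.2 V, the transistor is in the active region as assumed.

I_C ≈ 0.82 mA, V_CE ≈ 12 V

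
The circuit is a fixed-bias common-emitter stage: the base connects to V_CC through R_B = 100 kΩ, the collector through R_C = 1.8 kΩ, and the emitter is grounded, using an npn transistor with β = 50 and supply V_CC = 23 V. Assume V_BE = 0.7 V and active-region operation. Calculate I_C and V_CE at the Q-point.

Base loop: V_CC = I_B·R_B + V_BE, so I_B = (23 − 0.7)/100 kΩ = 0.223 mA.
In the active region I_C = β·I_B = 50 × 0.223 = 11.2 mA.
Collector loop: V_CE = V_CC − I_C·R_C = 23 − 11.2×1.8 = 2.93 V.
Since V_CE = 2.93 V > V_CE(sat) ≈ 0.2 V, the transistor is in the active region as assumed.

I_C ≈ 11 mA, V_CE ≈ 2.9 V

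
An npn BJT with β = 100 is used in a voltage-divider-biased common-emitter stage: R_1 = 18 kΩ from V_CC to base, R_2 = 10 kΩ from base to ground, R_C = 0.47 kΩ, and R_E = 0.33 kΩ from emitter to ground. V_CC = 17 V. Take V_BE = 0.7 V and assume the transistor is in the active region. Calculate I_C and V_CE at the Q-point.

I_C ≈ 14 mA, V_CE ≈ 6.1 V

Thevenize the base divider: V_Th = V_CC·R_2/(R_1+R_2) = 17×10/28 = 6.07 V, R_Th = R_1‖R_2 = 6.43 kΩ.
Base-emitter loop: V_Th = I_B·R_Th + V_BE + (β+1)I_B·R_E, so I_B = (6.07 − 0.7) / (6.43 + 101×0.33) = 0.135 mA.
I_C = β·I_B = 100×0.135 = 13.5 mA, and I_E = (β+1)I_B = 13.6 mA.
V_CE = V_CC − I_C·R_C − I_E·R_E = 17 − 13.5×0.47 − 13.6×0.33 = 6.15 V.
V_CE = 6.15 V > 0.2 V confirms active-region operation.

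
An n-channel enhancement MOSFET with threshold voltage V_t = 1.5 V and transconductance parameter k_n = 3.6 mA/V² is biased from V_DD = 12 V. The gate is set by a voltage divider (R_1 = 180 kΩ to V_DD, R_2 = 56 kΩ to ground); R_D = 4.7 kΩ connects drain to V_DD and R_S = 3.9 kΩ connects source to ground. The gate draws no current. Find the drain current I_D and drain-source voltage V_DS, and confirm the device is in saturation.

I_D ≈ 0.25 mA, V_DS ≈ 9.9 V

V_G = V_DD·R_2/(R_1+R_2) = 12×56/236 = 2.85 V.
Assume saturation: I_D = (k_n/2)(V_GS − V_t)² with V_GS = V_G − I_D·R_S = 2.85 − 3.9·I_D.
Substituting gives 27.4·I_D² − 19.9·I_D + 3.27 = 0, with roots I_D = 0.25 or 0.478 mA.
The root I_D = 0.478 mA gives V_GS = 0.985 V ≤ V_t, so take I_D = 0.25 mA.
Then V_GS = 1.87 V and V_DS = V_DD − I_D(R_D+R_S) = 12 − 0.25×8.6 = 9.85 V.
Saturation requires V_DS ≥ V_GS − V_t = 0.373 V; 9.85 ≥ 0.373 ✓.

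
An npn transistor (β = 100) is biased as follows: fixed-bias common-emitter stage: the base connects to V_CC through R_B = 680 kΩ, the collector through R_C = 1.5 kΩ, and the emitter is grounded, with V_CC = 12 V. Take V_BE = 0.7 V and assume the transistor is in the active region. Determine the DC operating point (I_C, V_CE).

I_C ≈ 1.7 mA, V_CE ≈ 9.5 V

Base loop: V_CC = I_B·R_B + V_BE, so I_B = (12 − 0.7)/680 kΩ = 0.0166 mA.
In the active region I_C = β·I_B = 100 × 0.0166 = 1.66 mA.
Collector loop: V_CE = V_CC − I_C·R_C = 12 − 1.66×1.5 = 9.51 V.
Since V_CE = 9.51 V > V_CE(sat) ≈ 0.2 V, the transistor is in the active region as assumed.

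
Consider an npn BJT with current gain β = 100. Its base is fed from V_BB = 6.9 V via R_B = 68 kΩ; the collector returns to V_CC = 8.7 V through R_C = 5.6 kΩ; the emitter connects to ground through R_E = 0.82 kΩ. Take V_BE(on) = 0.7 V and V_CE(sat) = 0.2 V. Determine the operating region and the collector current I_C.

saturation; I_C ≈ 1.3 mA

Assume active: I_B = (6.9 − 0.7)/(68 + 101×0.82) = 0.0411 mA, I_C = β·I_B = 4.11 mA.
Then V_CE = 8.7 − 4.11×5.6 − 4.15×0.82 = -17.7 V < 0.2 V — the active assumption fails.
Re-solve with V_CE = 0.2 V. KCL at the emitter: V_E/R_E = (V_BB−0.7−V_E)/R_B + (V_CC−0.2−V_E)/R_C, giving V_E = 1.14 V.
I_C = (V_CC − 0.2 − V_E)/R_C = (8.5 − 1.14)/5.6 = 1.31 mA.
Check: I_B = (6.2 − 1.14)/68 = 0.0744 mA, and β·I_B = 7.44 mA > I_C, confirming saturation.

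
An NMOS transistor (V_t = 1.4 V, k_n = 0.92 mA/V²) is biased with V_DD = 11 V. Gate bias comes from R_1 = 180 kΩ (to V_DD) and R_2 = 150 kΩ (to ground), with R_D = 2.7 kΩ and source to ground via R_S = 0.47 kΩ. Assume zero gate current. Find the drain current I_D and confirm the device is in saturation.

I_D ≈ 2.6 mA

V_G = V_DD·R_2/(R_1+R_2) = 11×150/330 = 5 V.
Assume saturation: I_D = (k_n/2)(V_GS − V_t)² with V_GS = V_G − I_D·R_S = 5 − 0.47·I_D.
Substituting gives 0.102·I_D² − 2.56·I_D + 5.96 = 0, with roots I_D = 2.6 or 22.6 mA.
The root I_D = 22.6 mA gives V_GS = -5.6 V ≤ V_t, so take I_D = 2.6 mA.
Then V_GS = 3.78 V and V_DS = V_DD − I_D(R_D+R_S) = 11 − 2.6×3.17 = 2.76 V.
Saturation requires V_DS ≥ V_GS − V_t = 2.38 V; 2.76 ≥ 2.38 ✓.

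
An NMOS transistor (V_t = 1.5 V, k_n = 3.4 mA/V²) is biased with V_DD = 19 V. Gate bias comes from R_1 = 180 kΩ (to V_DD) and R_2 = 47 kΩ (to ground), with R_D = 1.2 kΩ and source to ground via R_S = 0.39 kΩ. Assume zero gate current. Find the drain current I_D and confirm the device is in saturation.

V_G = V_DD·R_2/(R_1+R_2) = 19×47/227 = 3.93 V.
Assume saturation: I_D = (k_n/2)(V_GS − V_t)² with V_GS = V_G − I_D·R_S = 3.93 − 0.39·I_D.
Substituting gives 0.259·I_D² − 4.23·I_D + 10.1 = 0, with roots I_D = 2.89 or 13.5 mA.
The root I_D = 13.5 mA gives V_GS = -1.31 V ≤ V_t, so take I_D = 2.89 mA.
Then V_GS = 2.8 V and V_DS = V_DD − I_D(R_D+R_S) = 19 − 2.89×1.59 = 14.4 V.
Saturation requires V_DS ≥ V_GS − V_t = 1.3 V; 14.4 ≥ 1.3 ✓.

I_D ≈ 2.9 mA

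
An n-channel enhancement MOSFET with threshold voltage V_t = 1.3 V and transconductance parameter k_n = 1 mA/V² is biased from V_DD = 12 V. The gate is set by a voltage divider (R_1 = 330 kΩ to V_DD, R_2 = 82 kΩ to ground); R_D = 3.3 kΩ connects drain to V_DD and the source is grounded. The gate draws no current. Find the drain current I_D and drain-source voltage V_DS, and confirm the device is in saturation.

I_D ≈ 0.59 mA, V_DS ≈ 10 V

V_G = V_DD·R_2/(R_1+R_2) = 12×82/412 = 2.39 V. With the source grounded, V_GS = V_G = 2.39 V.
Assume saturation: I_D = (k_n/2)(V_GS − V_t)² = (1/2)×(2.39 − 1.3)² = 0.5×1.09² = 0.592 mA.
V_DS = V_DD − I_D·R_D = 12 − 0.592×3.3 = 10 V.
Saturation requires V_DS ≥ V_GS − V_t = 1.09 V; 10 ≥ 1.09 ✓.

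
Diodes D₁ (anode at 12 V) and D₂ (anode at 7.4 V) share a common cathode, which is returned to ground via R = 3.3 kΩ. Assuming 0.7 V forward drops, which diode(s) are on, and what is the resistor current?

Assume both conduct. Then node N would need to be at both 12−0.7 = 11.3 V and 7.4−0.7 = 6.7 V, which is impossible.
Assume only D₁ conducts: V_N = 12 − 0.7 = 11.3 V, so I_R = 11.3/3.3 = 3.42 mA.
Check D₂: its anode-to-cathode voltage is 7.4 − 11.3 = -3.9 V < 0.7 V, so it is off. The assumption is consistent.

Only D₁ conducts; I_R ≈ 3.4 mA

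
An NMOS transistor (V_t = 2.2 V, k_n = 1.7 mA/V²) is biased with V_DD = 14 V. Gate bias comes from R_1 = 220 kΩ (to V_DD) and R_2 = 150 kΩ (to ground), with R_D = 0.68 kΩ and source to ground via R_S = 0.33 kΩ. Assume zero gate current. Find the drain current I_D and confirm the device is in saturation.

V_G = V_DD·R_2/(R_1+R_2) = 14×150/370 = 5.68 V.
Assume saturation: I_D = (k_n/2)(V_GS − V_t)² with V_GS = V_G − I_D·R_S = 5.68 − 0.33·I_D.
Substituting gives 0.0926·I_D² − 2.95·I_D + 10.3 = 0, with roots I_D = 3.98 or 27.9 mA.
The root I_D = 27.9 mA gives V_GS = -3.53 V ≤ V_t, so take I_D = 3.98 mA.
Then V_GS = 4.36 V and V_DS = V_DD − I_D(R_D+R_S) = 14 − 3.98×1.01 = 9.98 V.
Saturation requires V_DS ≥ V_GS − V_t = 2.16 V; 9.98 ≥ 2.16 ✓.

I_D ≈ 4 mA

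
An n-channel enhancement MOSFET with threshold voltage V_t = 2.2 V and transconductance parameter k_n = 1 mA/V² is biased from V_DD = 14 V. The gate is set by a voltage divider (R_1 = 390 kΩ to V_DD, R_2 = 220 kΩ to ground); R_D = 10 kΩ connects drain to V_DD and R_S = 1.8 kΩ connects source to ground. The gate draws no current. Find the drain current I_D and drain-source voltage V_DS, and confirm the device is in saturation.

I_D ≈ 0.86 mA, V_DS ≈ 3.9 V

V_G = V_DD·R_2/(R_1+R_2) = 14×220/610 = 5.05 V.
Assume saturation: I_D = (k_n/2)(V_GS − V_t)² with V_GS = V_G − I_D·R_S = 5.05 − 1.8·I_D.
Substituting gives 1.62·I_D² − 6.13·I_D + 4.06 = 0, with roots I_D = 0.856 or 2.93 mA.
The root I_D = 2.93 mA gives V_GS = -0.22 V ≤ V_t, so take I_D = 0.856 mA.
Then V_GS = 3.51 V and V_DS = V_DD − I_D(R_D+R_S) = 14 − 0.856×11.8 = 3.9 V.
Saturation requires V_DS ≥ V_GS − V_t = 1.31 V; 3.9 ≥ 1.31 ✓.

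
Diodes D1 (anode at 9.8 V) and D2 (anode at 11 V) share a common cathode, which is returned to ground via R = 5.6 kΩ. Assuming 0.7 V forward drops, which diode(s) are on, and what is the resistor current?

Only D2 conducts; I_R ≈ 1.8 mA

Assume both conduct. Then node N would need to be at both 9.8−0.7 = 9.1 V and 11−0.7 = 10.3 V, which is impossible.
Assume only D2 conducts: V_N = 11 − 0.7 = 10.3 V, so I_R = 10.3/5.6 = 1.84 mA.
Check D1: its anode-to-cathode voltage is 9.8 − 10.3 = -0.5 V < 0.7 V, so it is off. The assumption is consistent.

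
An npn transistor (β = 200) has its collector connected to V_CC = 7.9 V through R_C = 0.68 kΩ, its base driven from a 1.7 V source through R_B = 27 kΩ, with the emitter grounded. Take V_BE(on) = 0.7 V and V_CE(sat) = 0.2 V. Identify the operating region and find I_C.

active; I_C ≈ 7.4 mA

Assume active. Base-emitter loop: I_B = (V_BB − V_BE)/R_B = (1.7 − 0.7)/27 = 0.037 mA.
I_C = β·I_B = 200×0.037 = 7.41 mA.
V_CE = V_CC − I_C·R_C = 7.9 − 7.41×0.68 = 2.86 V > V_CE(sat), so the active-region assumption holds.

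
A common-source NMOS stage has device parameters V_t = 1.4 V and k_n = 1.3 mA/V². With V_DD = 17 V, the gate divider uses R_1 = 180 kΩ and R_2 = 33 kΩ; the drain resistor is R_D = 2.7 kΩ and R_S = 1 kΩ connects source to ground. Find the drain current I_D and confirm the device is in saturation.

V_G = V_DD·R_2/(R_1+R_2) = 17×33/213 = 2.63 V.
Assume saturation: I_D = (k_n/2)(V_GS − V_t)² with V_GS = V_G − I_D·R_S = 2.63 − 1·I_D.
Substituting gives 0.65·I_D² − 2.6·I_D + 0.989 = 0, with roots I_D = 0.425 or 3.58 mA.
The root I_D = 3.58 mA gives V_GS = -0.947 V ≤ V_t, so take I_D = 0.425 mA.
Then V_GS = 2.21 V and V_DS = V_DD − I_D(R_D+R_S) = 17 − 0.425×3.7 = 15.4 V.
Saturation requires V_DS ≥ V_GS − V_t = 0.809 V; 15.4 ≥ 0.809 ✓.

I_D ≈ 0.43 mA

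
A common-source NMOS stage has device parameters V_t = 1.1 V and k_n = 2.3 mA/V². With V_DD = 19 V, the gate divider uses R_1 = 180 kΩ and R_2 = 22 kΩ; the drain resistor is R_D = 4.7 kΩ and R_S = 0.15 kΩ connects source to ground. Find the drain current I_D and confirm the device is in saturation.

V_G = V_DD·R_2/(R_1+R_2) = 19×22/202 = 2.07 V.
Assume saturation: I_D = (k_n/2)(V_GS − V_t)² with V_GS = V_G − I_D·R_S = 2.07 − 0.15·I_D.
Substituting gives 0.0259·I_D² − 1.33·I_D + 1.08 = 0, with roots I_D = 0.823 or 50.7 mA.
The root I_D = 50.7 mA gives V_GS = -5.54 V ≤ V_t, so take I_D = 0.823 mA.
Then V_GS = 1.95 V and V_DS = V_DD − I_D(R_D+R_S) = 19 − 0.823×4.85 = 15 V.
Saturation requires V_DS ≥ V_GS − V_t = 0.846 V; 15 ≥ 0.846 ✓.

I_D ≈ 0.82 mA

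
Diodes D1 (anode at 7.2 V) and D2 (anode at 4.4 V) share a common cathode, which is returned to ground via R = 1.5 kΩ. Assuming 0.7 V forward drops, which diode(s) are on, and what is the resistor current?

Assume both conduct. Then node N would need to be at both 7.2−0.7 = 6.5 V and 4.4−0.7 = 3.7 V, which is impossible.
Assume only D1 conducts: V_N = 7.2 − 0.7 = 6.5 V, so I_R = 6.5/1.5 = 4.33 mA.
Check D2: its anode-to-cathode voltage is 4.4 − 6.5 = -2.1 V < 0.7 V, so it is off. The assumption is consistent.

Only D1 conducts; I_R ≈ 4.3 mA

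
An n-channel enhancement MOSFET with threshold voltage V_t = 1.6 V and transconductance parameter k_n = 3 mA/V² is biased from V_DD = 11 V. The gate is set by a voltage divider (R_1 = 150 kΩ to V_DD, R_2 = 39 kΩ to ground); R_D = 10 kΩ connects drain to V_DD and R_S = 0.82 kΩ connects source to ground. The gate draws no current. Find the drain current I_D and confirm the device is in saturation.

I_D ≈ 0.29 mA

V_G = V_DD·R_2/(R_1+R_2) = 11×39/189 = 2.27 V.
Assume saturation: I_D = (k_n/2)(V_GS − V_t)² with V_GS = V_G − I_D·R_S = 2.27 − 0.82·I_D.
Substituting gives 1.01·I_D² − 2.65·I_D + 0.673 = 0, with roots I_D = 0.285 or 2.34 mA.
The root I_D = 2.34 mA gives V_GS = 0.351 V ≤ V_t, so take I_D = 0.285 mA.
Then V_GS = 2.04 V and V_DS = V_DD − I_D(R_D+R_S) = 11 − 0.285×10.8 = 7.91 V.
Saturation requires V_DS ≥ V_GS − V_t = 0.436 V; 7.91 ≥ 0.436 ✓.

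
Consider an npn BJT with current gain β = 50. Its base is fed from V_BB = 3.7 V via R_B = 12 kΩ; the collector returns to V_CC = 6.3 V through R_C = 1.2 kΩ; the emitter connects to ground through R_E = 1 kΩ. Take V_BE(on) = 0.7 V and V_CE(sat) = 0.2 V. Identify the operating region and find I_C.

active; I_C ≈ 2.4 mA

Assume active. Base-emitter loop: I_B = (V_BB − V_BE)/(R_B + (β+1)R_E) = (3.7 − 0.7)/(12 + 51×1) = 0.0476 mA.
I_C = β·I_B = 50×0.0476 = 2.38 mA.
V_CE = V_CC − I_C·R_C − I_E·R_E = 6.3 − 2.38×1.2 − 2.43×1 = 1.01 V > V_CE(sat), so the active-region assumption holds.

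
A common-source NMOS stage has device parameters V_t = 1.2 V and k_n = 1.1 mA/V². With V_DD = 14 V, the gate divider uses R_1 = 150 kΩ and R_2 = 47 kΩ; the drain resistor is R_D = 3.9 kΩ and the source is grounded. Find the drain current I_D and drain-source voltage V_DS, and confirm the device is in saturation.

I_D ≈ 2.5 mA, V_DS ≈ 4.2 V

V_G = V_DD·R_2/(R_1+R_2) = 14×47/197 = 3.34 V. With the source grounded, V_GS = V_G = 3.34 V.
Assume saturation: I_D = (k_n/2)(V_GS − V_t)² = (1.1/2)×(3.34 − 1.2)² = 0.55×2.14² = 2.52 mA.
V_DS = V_DD − I_D·R_D = 14 − 2.52×3.9 = 4.18 V.
Saturation requires V_DS ≥ V_GS − V_t = 2.14 V; 4.18 ≥ 2.14 ✓.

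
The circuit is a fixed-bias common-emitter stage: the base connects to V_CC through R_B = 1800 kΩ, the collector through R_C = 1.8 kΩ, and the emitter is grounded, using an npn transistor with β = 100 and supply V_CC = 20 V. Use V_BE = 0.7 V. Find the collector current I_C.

I_C ≈ 1.1 mA

Base loop: V_CC = I_B·R_B + V_BE, so I_B = (20 − 0.7)/1800 kΩ = 0.0107 mA.
In the active region I_C = β·I_B = 100 × 0.0107 = 1.07 mA.
Collector loop: V_CE = V_CC − I_C·R_C = 20 − 1.07×1.8 = 18.1 V.
Since V_CE = 18.1 V > V_CE(sat) ≈ 0.2 V, the transistor is in the active region as assumed.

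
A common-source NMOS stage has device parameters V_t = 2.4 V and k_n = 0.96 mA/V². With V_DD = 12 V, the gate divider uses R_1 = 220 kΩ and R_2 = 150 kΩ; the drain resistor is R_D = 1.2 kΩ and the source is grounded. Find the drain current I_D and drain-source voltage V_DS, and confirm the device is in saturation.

V_G = V_DD·R_2/(R_1+R_2) = 12×150/370 = 4.86 V. With the source grounded, V_GS = V_G = 4.86 V.
Assume saturation: I_D = (k_n/2)(V_GS − V_t)² = (0.96/2)×(4.86 − 2.4)² = 0.48×2.46² = 2.92 mA.
V_DS = V_DD − I_D·R_D = 12 − 2.92×1.2 = 8.5 V.
Saturation requires V_DS ≥ V_GS − V_t = 2.46 V; 8.5 ≥ 2.46 ✓.

I_D ≈ 2.9 mA, V_DS ≈ 8.5 V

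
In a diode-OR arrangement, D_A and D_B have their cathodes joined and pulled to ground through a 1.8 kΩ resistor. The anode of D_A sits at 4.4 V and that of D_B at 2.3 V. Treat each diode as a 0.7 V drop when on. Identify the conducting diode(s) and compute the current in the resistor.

Assume both conduct. Then node N would need to be at both 4.4−0.7 = 3.7 V and 2.3−0.7 = 1.6 V, which is impossible.
Assume only D_A conducts: V_N = 4.4 − 0.7 = 3.7 V, so I_R = 3.7/1.8 = 2.06 mA.
Check D_B: its anode-to-cathode voltage is 2.3 − 3.7 = -1.4 V < 0.7 V, so it is off. The assumption is consistent.

Only D_A conducts; I_R ≈ 2.1 mA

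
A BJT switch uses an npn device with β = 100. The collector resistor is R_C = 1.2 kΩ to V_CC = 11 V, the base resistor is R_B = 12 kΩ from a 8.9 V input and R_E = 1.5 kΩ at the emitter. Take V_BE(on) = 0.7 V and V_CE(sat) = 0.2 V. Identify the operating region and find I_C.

Assume active: I_B = (8.9 − 0.7)/(12 + 101×1.5) = 0.0502 mA, I_C = β·I_B = 5.02 mA.
Then V_CE = 11 − 5.02×1.2 − 5.07×1.5 = -2.62 V < 0.2 V — the active assumption fails.
Re-solve with V_CE = 0.2 V. KCL at the emitter: V_E/R_E = (V_BB−0.7−V_E)/R_B + (V_CC−0.2−V_E)/R_C, giving V_E = 6.12 V.
I_C = (V_CC − 0.2 − V_E)/R_C = (10.8 − 6.12)/1.2 = 3.9 mA.
Check: I_B = (8.2 − 6.12)/12 = 0.174 mA, and β·I_B = 17.4 mA > I_C, confirming saturation.

saturation; I_C ≈ 3.9 mA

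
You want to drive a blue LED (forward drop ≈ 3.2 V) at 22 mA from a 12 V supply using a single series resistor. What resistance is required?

The resistor drops V_S − V_D = 12 − 3.2 = 8.8 V at 22 mA.
R = 8.8 V / 22 mA = 0.4 kΩ.

R ≈ 0.4 kΩ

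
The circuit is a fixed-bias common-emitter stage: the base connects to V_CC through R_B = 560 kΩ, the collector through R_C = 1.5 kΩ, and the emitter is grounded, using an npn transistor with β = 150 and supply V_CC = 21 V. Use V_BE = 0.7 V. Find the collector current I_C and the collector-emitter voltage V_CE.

Base loop: V_CC = I_B·R_B + V_BE, so I_B = (21 − 0.7)/560 kΩ = 0.0363 mA.
In the active region I_C = β·I_B = 150 × 0.0363 = 5.44 mA.
Collector loop: V_CE = V_CC − I_C·R_C = 21 − 5.44×1.5 = 12.8 V.
Since V_CE = 12.8 V > V_CE(sat) ≈ 0.2 V, the transistor is in the active region as assumed.

I_C ≈ 5.4 mA, V_CE ≈ 13 V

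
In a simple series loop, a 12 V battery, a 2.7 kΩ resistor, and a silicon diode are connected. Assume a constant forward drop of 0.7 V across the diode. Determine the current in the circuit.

KVL around the loop: 12 = V_D + I·R = 0.7 + I × 2.7 kΩ.
So I = (12 − 0.7) / 2.7 kΩ = 11.3 / 2.7 = 4.19 mA.

I ≈ 4.2 mA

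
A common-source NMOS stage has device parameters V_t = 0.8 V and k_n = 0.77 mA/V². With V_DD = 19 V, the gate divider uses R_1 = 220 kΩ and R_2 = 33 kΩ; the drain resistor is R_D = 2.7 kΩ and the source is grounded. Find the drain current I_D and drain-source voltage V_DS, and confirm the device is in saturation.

V_G = V_DD·R_2/(R_1+R_2) = 19×33/253 = 2.48 V. With the source grounded, V_GS = V_G = 2.48 V.
Assume saturation: I_D = (k_n/2)(V_GS − V_t)² = (0.77/2)×(2.48 − 0.8)² = 0.385×1.68² = 1.08 mA.
V_DS = V_DD − I_D·R_D = 19 − 1.08×2.7 = 16.1 V.
Saturation requires V_DS ≥ V_GS − V_t = 1.68 V; 16.1 ≥ 1.68 ✓.

I_D ≈ 1.1 mA, V_DS ≈ 16 V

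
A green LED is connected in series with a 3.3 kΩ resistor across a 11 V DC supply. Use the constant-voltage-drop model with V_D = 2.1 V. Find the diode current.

KVL around the loop: 11 = V_D + I·R = 2.1 + I × 3.3 kΩ.
So I = (11 − 2.1) / 3.3 kΩ = 8.9 / 3.3 = 2.7 mA.

I ≈ 2.7 mA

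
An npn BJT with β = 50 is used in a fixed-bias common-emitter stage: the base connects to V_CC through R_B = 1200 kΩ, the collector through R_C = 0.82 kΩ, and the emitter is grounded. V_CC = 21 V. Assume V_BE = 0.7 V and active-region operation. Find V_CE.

Base loop: V_CC = I_B·R_B + V_BE, so I_B = (21 − 0.7)/1200 kΩ = 0.0169 mA.
In the active region I_C = β·I_B = 50 × 0.0169 = 0.846 mA.
Collector loop: V_CE = V_CC − I_C·R_C = 21 − 0.846×0.82 = 20.3 V.
Since V_CE = 20.3 V > V_CE(sat) ≈ 0.2 V, the transistor is in the active region as assumed.

V_CE ≈ 20 V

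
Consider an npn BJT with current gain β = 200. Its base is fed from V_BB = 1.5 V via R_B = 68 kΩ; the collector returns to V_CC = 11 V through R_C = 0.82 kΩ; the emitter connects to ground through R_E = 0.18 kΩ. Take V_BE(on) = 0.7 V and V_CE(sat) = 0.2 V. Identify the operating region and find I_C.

Assume active. Base-emitter loop: I_B = (V_BB − V_BE)/(R_B + (β+1)R_E) = (1.5 − 0.7)/(68 + 201×0.18) = 0.00768 mA.
I_C = β·I_B = 200×0.00768 = 1.54 mA.
V_CE = V_CC − I_C·R_C − I_E·R_E = 11 − 1.54×0.82 − 1.54×0.18 = 9.46 V > V_CE(sat), so the active-region assumption holds.

active; I_C ≈ 1.5 mA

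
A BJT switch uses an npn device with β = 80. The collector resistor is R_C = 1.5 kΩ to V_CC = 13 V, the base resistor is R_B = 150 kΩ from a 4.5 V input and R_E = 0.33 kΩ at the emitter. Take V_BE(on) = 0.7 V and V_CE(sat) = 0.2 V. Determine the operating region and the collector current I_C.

Assume active. Base-emitter loop: I_B = (V_BB − V_BE)/(R_B + (β+1)R_E) = (4.5 − 0.7)/(150 + 81×0.33) = 0.0215 mA.
I_C = β·I_B = 80×0.0215 = 1.72 mA.
V_CE = V_CC − I_C·R_C − I_E·R_E = 13 − 1.72×1.5 − 1.74×0.33 = 9.85 V > V_CE(sat), so the active-region assumption holds.

active; I_C ≈ 1.7 mA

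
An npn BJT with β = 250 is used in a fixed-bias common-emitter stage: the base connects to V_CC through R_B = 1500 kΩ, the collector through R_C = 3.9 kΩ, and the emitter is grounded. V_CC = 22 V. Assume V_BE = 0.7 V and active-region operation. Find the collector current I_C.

I_C ≈ 3.6 mA

Base loop: V_CC = I_B·R_B + V_BE, so I_B = (22 − 0.7)/1500 kΩ = 0.0142 mA.
In the active region I_C = β·I_B = 250 × 0.0142 = 3.55 mA.
Collector loop: V_CE = V_CC − I_C·R_C = 22 − 3.55×3.9 = 8.15 V.
Since V_CE = 8.15 V > V_CE(sat) ≈ 0.2 V, the transistor is in the active region as assumed.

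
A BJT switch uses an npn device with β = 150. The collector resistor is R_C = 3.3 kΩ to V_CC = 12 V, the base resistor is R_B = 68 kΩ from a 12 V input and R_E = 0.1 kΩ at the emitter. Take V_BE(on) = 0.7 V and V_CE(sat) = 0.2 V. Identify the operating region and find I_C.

Assume active: I_B = (12 − 0.7)/(68 + 151×0.1) = 0.136 mA, I_C = β·I_B = 20.4 mA.
Then V_CE = 12 − 20.4×3.3 − 20.5×0.1 = -57.4 V < 0.2 V — the active assumption fails.
Re-solve with V_CE = 0.2 V. KCL at the emitter: V_E/R_E = (V_BB−0.7−V_E)/R_B + (V_CC−0.2−V_E)/R_C, giving V_E = 0.363 V.
I_C = (V_CC − 0.2 − V_E)/R_C = (11.8 − 0.363)/3.3 = 3.47 mA.
Check: I_B = (11.3 − 0.363)/68 = 0.161 mA, and β·I_B = 24.1 mA > I_C, confirming saturation.

saturation; I_C ≈ 3.5 mA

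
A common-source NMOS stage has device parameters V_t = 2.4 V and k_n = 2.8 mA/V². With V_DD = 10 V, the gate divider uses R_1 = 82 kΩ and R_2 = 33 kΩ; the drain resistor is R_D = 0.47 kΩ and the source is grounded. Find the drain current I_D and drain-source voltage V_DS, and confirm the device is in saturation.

I_D ≈ 0.31 mA, V_DS ≈ 9.9 V

V_G = V_DD·R_2/(R_1+R_2) = 10×33/115 = 2.87 V. With the source grounded, V_GS = V_G = 2.87 V.
Assume saturation: I_D = (k_n/2)(V_GS − V_t)² = (2.8/2)×(2.87 − 2.4)² = 1.4×0.47² = 0.309 mA.
V_DS = V_DD − I_D·R_D = 10 − 0.309×0.47 = 9.85 V.
Saturation requires V_DS ≥ V_GS − V_t = 0.47 V; 9.85 ≥ 0.47 ✓.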